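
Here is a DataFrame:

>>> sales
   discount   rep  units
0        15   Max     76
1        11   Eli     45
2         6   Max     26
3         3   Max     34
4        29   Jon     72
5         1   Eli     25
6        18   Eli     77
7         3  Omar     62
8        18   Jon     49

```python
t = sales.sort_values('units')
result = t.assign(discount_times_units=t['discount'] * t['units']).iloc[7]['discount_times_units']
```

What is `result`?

1140

sort by units:
   discount   rep  units
5         1   Eli     25
2         6   Max     26
3         3   Max     34
1        11   Eli     45
8        18   Jon     49
7         3  Omar     62
4        29   Jon     72
0        15   Max     76
6        18   Eli     77
add column discount_times_units = t['discount'] * t['units']:
   discount   rep  units  discount_times_units
5         1   Eli     25                    25
2         6   Max     26                   156
3         3   Max     34                   102
1        11   Eli     45                   495
8        18   Jon     49                   882
7         3  Omar     62                   186
4        29   Jon     72                  2088
0        15   Max     76                  1140
6        18   Eli     77                  1386
Then the value at position 7, column 'discount_times_units': 1140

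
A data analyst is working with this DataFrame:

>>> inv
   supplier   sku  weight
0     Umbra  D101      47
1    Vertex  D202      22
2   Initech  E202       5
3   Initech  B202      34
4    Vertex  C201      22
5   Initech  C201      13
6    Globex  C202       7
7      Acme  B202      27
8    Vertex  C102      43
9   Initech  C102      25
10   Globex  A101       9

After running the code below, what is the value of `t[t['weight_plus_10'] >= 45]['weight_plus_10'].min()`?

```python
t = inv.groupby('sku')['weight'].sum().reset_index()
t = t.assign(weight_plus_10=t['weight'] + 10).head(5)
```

group by sku, sum of weight:
sku
A101     9
B202    61
C102    68
C201    35
C202     7
D101    47
D202    22
E202     5
Name: weight, dtype: int64
reset_index():
    sku  weight
0  A101       9
1  B202      61
2  C102      68
3  C201      35
4  C202       7
5  D101      47
6  D202      22
7  E202       5
add column weight_plus_10 = t['weight'] + 10:
    sku  weight  weight_plus_10
0  A101       9              19
1  B202      61              71
2  C102      68              78
3  C201      35              45
4  C202       7              17
5  D101      47              57
6  D202      22              32
7  E202       5              15
take first 5 rows:
    sku  weight  weight_plus_10
0  A101       9              19
1  B202      61              71
2  C102      68              78
3  C201      35              45
4  C202       7              17
filter rows where weight_plus_10 >= 45:
    sku  weight  weight_plus_10
1  B202      61              71
2  C102      68              78
3  C201      35              45
Hence 45.

45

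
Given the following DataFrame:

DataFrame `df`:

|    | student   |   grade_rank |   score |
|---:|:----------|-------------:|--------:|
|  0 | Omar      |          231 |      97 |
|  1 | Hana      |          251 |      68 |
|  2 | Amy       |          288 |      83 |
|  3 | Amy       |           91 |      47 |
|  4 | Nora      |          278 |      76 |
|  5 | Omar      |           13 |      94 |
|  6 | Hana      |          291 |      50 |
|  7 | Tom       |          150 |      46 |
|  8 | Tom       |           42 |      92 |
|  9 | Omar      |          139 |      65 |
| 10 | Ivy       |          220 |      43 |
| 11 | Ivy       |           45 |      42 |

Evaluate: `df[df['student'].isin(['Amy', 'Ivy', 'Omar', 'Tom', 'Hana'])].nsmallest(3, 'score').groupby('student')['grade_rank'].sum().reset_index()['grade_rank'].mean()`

207.5

filter rows where student in ['Amy', 'Ivy', 'Omar', 'Tom', 'Hana']:
   student  grade_rank  score
0     Omar         231     97
1     Hana         251     68
2      Amy         288     83
3      Amy          91     47
5     Omar          13     94
6     Hana         291     50
7      Tom         150     46
8      Tom          42     92
9     Omar         139     65
10     Ivy         220     43
11     Ivy          45     42
take 3 rows with smallest score:
   student  grade_rank  score
11     Ivy          45     42
10     Ivy         220     43
7      Tom         150     46
group by student, sum of grade_rank:
student
Ivy    265
Tom    150
Name: grade_rank, dtype: int64
reset_index():
  student  grade_rank
0     Ivy         265
1     Tom         150
Reading off the mean of column 'grade_rank', we get 207.5.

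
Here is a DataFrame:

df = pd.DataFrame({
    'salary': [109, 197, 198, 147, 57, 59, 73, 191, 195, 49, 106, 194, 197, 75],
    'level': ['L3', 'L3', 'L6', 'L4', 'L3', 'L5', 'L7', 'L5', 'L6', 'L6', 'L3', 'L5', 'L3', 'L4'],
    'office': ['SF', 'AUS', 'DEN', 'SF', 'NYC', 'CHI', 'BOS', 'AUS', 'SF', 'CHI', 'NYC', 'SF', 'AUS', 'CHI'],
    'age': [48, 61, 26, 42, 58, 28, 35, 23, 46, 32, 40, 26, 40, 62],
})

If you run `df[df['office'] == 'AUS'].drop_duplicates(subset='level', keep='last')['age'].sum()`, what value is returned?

63

filter rows where office == 'AUS':
    salary level office  age
1      197    L3    AUS   61
7      191    L5    AUS   23
12     197    L3    AUS   40
drop duplicate level (keep=last):
    salary level office  age
7      191    L5    AUS   23
12     197    L3    AUS   40
Reading off the sum of column 'age', we get 63.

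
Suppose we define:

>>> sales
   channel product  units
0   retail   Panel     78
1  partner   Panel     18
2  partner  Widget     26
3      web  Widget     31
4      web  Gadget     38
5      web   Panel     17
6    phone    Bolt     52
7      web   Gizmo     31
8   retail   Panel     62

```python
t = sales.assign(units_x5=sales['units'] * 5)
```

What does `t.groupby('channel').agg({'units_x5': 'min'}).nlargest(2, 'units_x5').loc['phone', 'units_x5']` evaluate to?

260

add column units_x5 = sales['units'] * 5:
   channel product  units  units_x5
0   retail   Panel     78       390
1  partner   Panel     18        90
2  partner  Widget     26       130
3      web  Widget     31       155
4      web  Gadget     38       190
5      web   Panel     17        85
6    phone    Bolt     52       260
7      web   Gizmo     31       155
8   retail   Panel     62       310
group by channel, min of units_x5:
         units_x5
channel          
partner        90
phone         260
retail        310
web            85
take 2 rows with largest units_x5:
         units_x5
channel          
retail        310
phone         260
Finally, value at row 'phone', column 'units_x5' = 260.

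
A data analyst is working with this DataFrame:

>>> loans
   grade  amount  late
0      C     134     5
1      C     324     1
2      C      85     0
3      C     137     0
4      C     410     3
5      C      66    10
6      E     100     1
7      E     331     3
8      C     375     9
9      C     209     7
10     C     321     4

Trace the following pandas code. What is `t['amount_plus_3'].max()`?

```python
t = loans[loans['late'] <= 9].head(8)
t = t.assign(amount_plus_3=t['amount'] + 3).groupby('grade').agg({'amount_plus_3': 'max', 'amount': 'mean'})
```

413

filter rows where late <= 9:
   grade  amount  late
0      C     134     5
1      C     324     1
2      C      85     0
3      C     137     0
4      C     410     3
6      E     100     1
7      E     331     3
8      C     375     9
9      C     209     7
10     C     321     4
take first 8 rows:
  grade  amount  late
0     C     134     5
1     C     324     1
2     C      85     0
3     C     137     0
4     C     410     3
6     E     100     1
7     E     331     3
8     C     375     9
add column amount_plus_3 = t['amount'] + 3:
  grade  amount  late  amount_plus_3
0     C     134     5            137
1     C     324     1            327
2     C      85     0             88
3     C     137     0            140
4     C     410     3            413
6     E     100     1            103
7     E     331     3            334
8     C     375     9            378
group by grade: max(amount_plus_3), mean(amount):
       amount_plus_3      amount
grade                           
C                413  244.166667
E                334  215.500000
Hence 413.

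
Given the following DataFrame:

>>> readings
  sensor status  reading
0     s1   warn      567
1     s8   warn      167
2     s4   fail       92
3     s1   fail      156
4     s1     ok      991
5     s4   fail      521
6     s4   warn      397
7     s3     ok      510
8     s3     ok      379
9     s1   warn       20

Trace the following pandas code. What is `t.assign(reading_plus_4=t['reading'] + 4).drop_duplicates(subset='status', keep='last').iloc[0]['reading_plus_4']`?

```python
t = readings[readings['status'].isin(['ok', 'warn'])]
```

filter rows where status in ['ok', 'warn']:
  sensor status  reading
0     s1   warn      567
1     s8   warn      167
4     s1     ok      991
6     s4   warn      397
7     s3     ok      510
8     s3     ok      379
9     s1   warn       20
add column reading_plus_4 = t['reading'] + 4:
  sensor status  reading  reading_plus_4
0     s1   warn      567             571
1     s8   warn      167             171
4     s1     ok      991             995
6     s4   warn      397             401
7     s3     ok      510             514
8     s3     ok      379             383
9     s1   warn       20              24
drop duplicate status (keep=last):
  sensor status  reading  reading_plus_4
8     s3     ok      379             383
9     s1   warn       20              24
Then the value at position 0, column 'reading_plus_4': 383

383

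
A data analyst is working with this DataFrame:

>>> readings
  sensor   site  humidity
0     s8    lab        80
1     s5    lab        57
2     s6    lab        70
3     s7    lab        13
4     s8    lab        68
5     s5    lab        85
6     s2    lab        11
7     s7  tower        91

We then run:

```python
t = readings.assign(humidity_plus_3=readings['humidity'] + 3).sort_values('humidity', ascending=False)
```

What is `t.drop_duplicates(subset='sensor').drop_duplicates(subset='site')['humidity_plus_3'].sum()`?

182

add column humidity_plus_3 = readings['humidity'] + 3:
  sensor   site  humidity  humidity_plus_3
0     s8    lab        80               83
1     s5    lab        57               60
2     s6    lab        70               73
3     s7    lab        13               16
4     s8    lab        68               71
5     s5    lab        85               88
6     s2    lab        11               14
7     s7  tower        91               94
sort by humidity descending:
  sensor   site  humidity  humidity_plus_3
7     s7  tower        91               94
5     s5    lab        85               88
0     s8    lab        80               83
2     s6    lab        70               73
4     s8    lab        68               71
1     s5    lab        57               60
3     s7    lab        13               16
6     s2    lab        11               14
drop duplicate sensor (keep=first):
  sensor   site  humidity  humidity_plus_3
7     s7  tower        91               94
5     s5    lab        85               88
0     s8    lab        80               83
2     s6    lab        70               73
6     s2    lab        11               14
drop duplicate site (keep=first):
  sensor   site  humidity  humidity_plus_3
7     s7  tower        91               94
5     s5    lab        85               88
sum of column 'humidity_plus_3' → 182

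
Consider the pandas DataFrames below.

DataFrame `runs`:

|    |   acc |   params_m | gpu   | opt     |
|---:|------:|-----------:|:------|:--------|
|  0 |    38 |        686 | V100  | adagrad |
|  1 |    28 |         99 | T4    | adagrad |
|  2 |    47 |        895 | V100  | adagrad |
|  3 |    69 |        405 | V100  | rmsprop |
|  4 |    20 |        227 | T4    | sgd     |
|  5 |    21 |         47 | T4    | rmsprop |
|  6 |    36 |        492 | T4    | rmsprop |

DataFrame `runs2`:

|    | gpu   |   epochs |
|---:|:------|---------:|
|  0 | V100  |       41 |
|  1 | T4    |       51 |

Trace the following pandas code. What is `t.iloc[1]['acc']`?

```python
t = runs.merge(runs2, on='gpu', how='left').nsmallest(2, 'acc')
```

merge on 'gpu' (how='left') → 7 rows:
   acc  params_m   gpu      opt  epochs
0   38       686  V100  adagrad      41
1   28        99    T4  adagrad      51
2   47       895  V100  adagrad      41
3   69       405  V100  rmsprop      41
4   20       227    T4      sgd      51
5   21        47    T4  rmsprop      51
6   36       492    T4  rmsprop      51
take 2 rows with smallest acc:
   acc  params_m gpu      opt  epochs
4   20       227  T4      sgd      51
5   21        47  T4  rmsprop      51
Hence 21.

21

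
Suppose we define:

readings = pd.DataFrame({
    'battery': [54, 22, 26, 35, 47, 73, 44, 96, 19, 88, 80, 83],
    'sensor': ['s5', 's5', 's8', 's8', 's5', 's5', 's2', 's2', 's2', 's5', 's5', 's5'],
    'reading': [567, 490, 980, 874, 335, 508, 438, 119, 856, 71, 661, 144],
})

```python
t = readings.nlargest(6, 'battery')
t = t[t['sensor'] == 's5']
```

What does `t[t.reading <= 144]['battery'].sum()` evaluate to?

171

take 6 rows with largest battery:
    battery sensor  reading
7        96     s2      119
9        88     s5       71
11       83     s5      144
10       80     s5      661
5        73     s5      508
0        54     s5      567
filter rows where sensor == 's5':
    battery sensor  reading
9        88     s5       71
11       83     s5      144
10       80     s5      661
5        73     s5      508
0        54     s5      567
filter rows where reading <= 144:
    battery sensor  reading
9        88     s5       71
11       83     s5      144
sum of column 'battery' → 171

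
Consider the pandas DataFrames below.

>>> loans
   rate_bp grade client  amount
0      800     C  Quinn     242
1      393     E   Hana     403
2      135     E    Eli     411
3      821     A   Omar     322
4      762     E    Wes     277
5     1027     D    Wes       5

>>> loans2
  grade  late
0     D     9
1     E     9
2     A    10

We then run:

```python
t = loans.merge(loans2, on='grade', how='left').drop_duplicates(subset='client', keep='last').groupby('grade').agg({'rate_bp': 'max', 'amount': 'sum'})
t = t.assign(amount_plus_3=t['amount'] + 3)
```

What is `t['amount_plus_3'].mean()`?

merge on 'grade' (how='left') → 6 rows:
   rate_bp grade client  amount  late
0      800     C  Quinn     242   NaN
1      393     E   Hana     403   9.0
2      135     E    Eli     411   9.0
3      821     A   Omar     322  10.0
4      762     E    Wes     277   9.0
5     1027     D    Wes       5   9.0
drop duplicate client (keep=last):
   rate_bp grade client  amount  late
0      800     C  Quinn     242   NaN
1      393     E   Hana     403   9.0
2      135     E    Eli     411   9.0
3      821     A   Omar     322  10.0
5     1027     D    Wes       5   9.0
group by grade: max(rate_bp), sum(amount):
       rate_bp  amount
grade                 
A          821     322
C          800     242
D         1027       5
E          393     814
add column amount_plus_3 = t['amount'] + 3:
       rate_bp  amount  amount_plus_3
grade                                
A          821     322            325
C          800     242            245
D         1027       5              8
E          393     814            817
The mean of column 'amount_plus_3' is 348.75.

348.75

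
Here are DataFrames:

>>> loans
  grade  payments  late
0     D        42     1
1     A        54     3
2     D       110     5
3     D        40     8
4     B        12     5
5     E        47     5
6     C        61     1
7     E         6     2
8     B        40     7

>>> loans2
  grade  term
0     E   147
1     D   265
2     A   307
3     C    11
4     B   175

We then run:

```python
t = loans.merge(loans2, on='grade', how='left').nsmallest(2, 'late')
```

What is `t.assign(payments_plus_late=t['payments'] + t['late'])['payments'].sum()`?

merge on 'grade' (how='left') → 9 rows:
  grade  payments  late  term
0     D        42     1   265
1     A        54     3   307
2     D       110     5   265
3     D        40     8   265
4     B        12     5   175
5     E        47     5   147
6     C        61     1    11
7     E         6     2   147
8     B        40     7   175
take 2 rows with smallest late:
  grade  payments  late  term
0     D        42     1   265
6     C        61     1    11
add column payments_plus_late = t['payments'] + t['late']:
  grade  payments  late  term  payments_plus_late
0     D        42     1   265                  43
6     C        61     1    11                  62

103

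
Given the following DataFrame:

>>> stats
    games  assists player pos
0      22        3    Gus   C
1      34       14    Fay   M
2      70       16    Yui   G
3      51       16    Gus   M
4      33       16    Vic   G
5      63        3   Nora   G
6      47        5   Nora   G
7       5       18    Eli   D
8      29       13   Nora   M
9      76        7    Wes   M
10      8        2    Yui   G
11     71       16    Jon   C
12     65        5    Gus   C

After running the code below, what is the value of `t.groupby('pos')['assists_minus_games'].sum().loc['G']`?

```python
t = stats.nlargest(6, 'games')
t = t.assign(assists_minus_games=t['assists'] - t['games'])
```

-114

take 6 rows with largest games:
    games  assists player pos
9      76        7    Wes   M
11     71       16    Jon   C
2      70       16    Yui   G
12     65        5    Gus   C
5      63        3   Nora   G
3      51       16    Gus   M
add column assists_minus_games = t['assists'] - t['games']:
    games  assists player pos  assists_minus_games
9      76        7    Wes   M                  -69
11     71       16    Jon   C                  -55
2      70       16    Yui   G                  -54
12     65        5    Gus   C                  -60
5      63        3   Nora   G                  -60
3      51       16    Gus   M                  -35
group by pos, sum of assists_minus_games:
pos
C   -115
G   -114
M   -104
Name: assists_minus_games, dtype: int64
Taking the value at index 'G' gives -114.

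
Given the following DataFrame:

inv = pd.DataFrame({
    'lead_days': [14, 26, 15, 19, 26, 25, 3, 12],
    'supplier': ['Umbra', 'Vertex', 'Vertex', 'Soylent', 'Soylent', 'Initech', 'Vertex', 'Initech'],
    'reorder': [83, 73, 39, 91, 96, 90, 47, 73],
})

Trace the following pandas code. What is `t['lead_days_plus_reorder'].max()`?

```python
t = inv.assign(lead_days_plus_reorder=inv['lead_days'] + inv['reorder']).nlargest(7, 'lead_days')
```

122

add column lead_days_plus_reorder = inv['lead_days'] + inv['reorder']:
   lead_days supplier  reorder  lead_days_plus_reorder
0         14    Umbra       83                      97
1         26   Vertex       73                      99
2         15   Vertex       39                      54
3         19  Soylent       91                     110
4         26  Soylent       96                     122
5         25  Initech       90                     115
6          3   Vertex       47                      50
7         12  Initech       73                      85
take 7 rows with largest lead_days:
   lead_days supplier  reorder  lead_days_plus_reorder
1         26   Vertex       73                      99
4         26  Soylent       96                     122
5         25  Initech       90                     115
3         19  Soylent       91                     110
2         15   Vertex       39                      54
0         14    Umbra       83                      97
7         12  Initech       73                      85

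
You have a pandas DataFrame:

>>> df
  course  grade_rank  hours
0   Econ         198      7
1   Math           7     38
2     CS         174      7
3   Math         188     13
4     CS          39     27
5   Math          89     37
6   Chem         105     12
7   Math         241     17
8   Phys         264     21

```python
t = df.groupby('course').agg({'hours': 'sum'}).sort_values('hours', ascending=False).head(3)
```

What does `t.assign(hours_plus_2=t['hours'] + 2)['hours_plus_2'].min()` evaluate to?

group by course, sum of hours:
        hours
course       
CS         34
Chem       12
Econ        7
Math      105
Phys       21
sort by hours descending:
        hours
course       
Math      105
CS         34
Phys       21
Chem       12
Econ        7
take first 3 rows:
        hours
course       
Math      105
CS         34
Phys       21
add column hours_plus_2 = t['hours'] + 2:
        hours  hours_plus_2
course                     
Math      105           107
CS         34            36
Phys       21            23
So min() = 23.

23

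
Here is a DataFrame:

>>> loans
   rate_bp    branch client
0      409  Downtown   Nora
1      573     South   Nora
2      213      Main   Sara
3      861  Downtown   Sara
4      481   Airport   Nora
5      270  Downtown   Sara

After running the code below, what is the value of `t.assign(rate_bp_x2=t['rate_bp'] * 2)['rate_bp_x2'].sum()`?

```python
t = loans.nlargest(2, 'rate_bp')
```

2868

take 2 rows with largest rate_bp:
   rate_bp    branch client
3      861  Downtown   Sara
1      573     South   Nora
add column rate_bp_x2 = t['rate_bp'] * 2:
   rate_bp    branch client  rate_bp_x2
3      861  Downtown   Sara        1722
1      573     South   Nora        1146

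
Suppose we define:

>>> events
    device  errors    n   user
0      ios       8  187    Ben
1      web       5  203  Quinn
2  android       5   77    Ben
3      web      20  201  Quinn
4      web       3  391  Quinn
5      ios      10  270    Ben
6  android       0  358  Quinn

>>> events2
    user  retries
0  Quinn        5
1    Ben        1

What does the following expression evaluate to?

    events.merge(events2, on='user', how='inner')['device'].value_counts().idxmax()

merge on 'user' (how='inner') → 7 rows:
    device  errors    n   user  retries
0      ios       8  187    Ben        1
1      web       5  203  Quinn        5
2  android       5   77    Ben        1
3      web      20  201  Quinn        5
4      web       3  391  Quinn        5
5      ios      10  270    Ben        1
6  android       0  358  Quinn        5
value_counts of device:
device
web        3
ios        2
android    2
Name: count, dtype: int64
The label with the largest value is web.

web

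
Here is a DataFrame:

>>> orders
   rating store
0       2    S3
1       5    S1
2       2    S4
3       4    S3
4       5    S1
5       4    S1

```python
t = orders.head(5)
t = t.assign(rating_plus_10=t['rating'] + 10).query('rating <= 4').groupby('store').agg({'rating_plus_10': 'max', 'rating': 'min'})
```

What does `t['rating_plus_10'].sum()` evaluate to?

26

take first 5 rows:
   rating store
0       2    S3
1       5    S1
2       2    S4
3       4    S3
4       5    S1
add column rating_plus_10 = t['rating'] + 10:
   rating store  rating_plus_10
0       2    S3              12
1       5    S1              15
2       2    S4              12
3       4    S3              14
4       5    S1              15
filter rows where rating <= 4:
   rating store  rating_plus_10
0       2    S3              12
2       2    S4              12
3       4    S3              14
group by store: max(rating_plus_10), min(rating):
       rating_plus_10  rating
store                        
S3                 14       2
S4                 12       2
Taking the sum of column 'rating_plus_10' gives 26.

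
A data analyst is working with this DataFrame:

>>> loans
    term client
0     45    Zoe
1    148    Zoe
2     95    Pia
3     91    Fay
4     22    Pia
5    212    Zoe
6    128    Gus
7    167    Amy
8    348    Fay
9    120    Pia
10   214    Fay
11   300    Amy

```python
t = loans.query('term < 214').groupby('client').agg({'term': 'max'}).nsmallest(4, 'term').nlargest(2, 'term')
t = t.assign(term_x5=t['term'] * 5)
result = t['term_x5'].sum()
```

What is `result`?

filter rows where term < 214:
   term client
0    45    Zoe
1   148    Zoe
2    95    Pia
3    91    Fay
4    22    Pia
5   212    Zoe
6   128    Gus
7   167    Amy
9   120    Pia
group by client, max of term:
        term
client      
Amy      167
Fay       91
Gus      128
Pia      120
Zoe      212
take 4 rows with smallest term:
        term
client      
Fay       91
Pia      120
Gus      128
Amy      167
take 2 rows with largest term:
        term
client      
Amy      167
Gus      128
add column term_x5 = t['term'] * 5:
        term  term_x5
client               
Amy      167      835
Gus      128      640
Then the sum of column 'term_x5': 1475

1475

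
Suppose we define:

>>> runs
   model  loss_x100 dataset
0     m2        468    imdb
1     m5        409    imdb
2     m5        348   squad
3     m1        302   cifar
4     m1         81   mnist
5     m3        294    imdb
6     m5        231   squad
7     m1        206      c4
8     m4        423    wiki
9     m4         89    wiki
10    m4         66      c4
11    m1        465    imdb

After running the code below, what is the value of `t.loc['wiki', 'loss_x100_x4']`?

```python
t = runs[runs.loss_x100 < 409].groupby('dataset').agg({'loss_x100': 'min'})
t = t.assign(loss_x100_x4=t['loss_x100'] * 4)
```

filter rows where loss_x100 < 409:
   model  loss_x100 dataset
2     m5        348   squad
3     m1        302   cifar
4     m1         81   mnist
5     m3        294    imdb
6     m5        231   squad
7     m1        206      c4
9     m4         89    wiki
10    m4         66      c4
group by dataset, min of loss_x100:
         loss_x100
dataset           
c4              66
cifar          302
imdb           294
mnist           81
squad          231
wiki            89
add column loss_x100_x4 = t['loss_x100'] * 4:
         loss_x100  loss_x100_x4
dataset                         
c4              66           264
cifar          302          1208
imdb           294          1176
mnist           81           324
squad          231           924
wiki            89           356
The value at row 'wiki', column 'loss_x100_x4' is 356.

356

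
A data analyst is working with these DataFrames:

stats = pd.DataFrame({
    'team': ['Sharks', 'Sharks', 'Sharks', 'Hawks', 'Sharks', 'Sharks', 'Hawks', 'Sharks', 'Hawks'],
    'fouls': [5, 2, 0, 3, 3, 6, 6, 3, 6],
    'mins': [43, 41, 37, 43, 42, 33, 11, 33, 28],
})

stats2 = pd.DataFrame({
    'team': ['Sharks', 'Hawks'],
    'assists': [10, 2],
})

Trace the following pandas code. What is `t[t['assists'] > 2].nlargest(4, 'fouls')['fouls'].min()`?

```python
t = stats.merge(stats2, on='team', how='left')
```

3

merge on 'team' (how='left') → 9 rows:
     team  fouls  mins  assists
0  Sharks      5    43       10
1  Sharks      2    41       10
2  Sharks      0    37       10
3   Hawks      3    43        2
4  Sharks      3    42       10
5  Sharks      6    33       10
6   Hawks      6    11        2
7  Sharks      3    33       10
8   Hawks      6    28        2
filter rows where assists > 2:
     team  fouls  mins  assists
0  Sharks      5    43       10
1  Sharks      2    41       10
2  Sharks      0    37       10
4  Sharks      3    42       10
5  Sharks      6    33       10
7  Sharks      3    33       10
take 4 rows with largest fouls:
     team  fouls  mins  assists
5  Sharks      6    33       10
0  Sharks      5    43       10
4  Sharks      3    42       10
7  Sharks      3    33       10
Then the min of column 'fouls': 3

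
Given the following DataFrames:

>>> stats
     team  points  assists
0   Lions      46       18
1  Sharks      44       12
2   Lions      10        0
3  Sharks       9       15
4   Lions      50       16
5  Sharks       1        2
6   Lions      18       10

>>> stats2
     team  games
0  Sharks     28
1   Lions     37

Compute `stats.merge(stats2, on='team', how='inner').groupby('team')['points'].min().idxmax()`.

Lions

merge on 'team' (how='inner') → 7 rows:
     team  points  assists  games
0   Lions      46       18     37
1  Sharks      44       12     28
2   Lions      10        0     37
3  Sharks       9       15     28
4   Lions      50       16     37
5  Sharks       1        2     28
6   Lions      18       10     37
group by team, min of points:
team
Lions     10
Sharks     1
Name: points, dtype: int64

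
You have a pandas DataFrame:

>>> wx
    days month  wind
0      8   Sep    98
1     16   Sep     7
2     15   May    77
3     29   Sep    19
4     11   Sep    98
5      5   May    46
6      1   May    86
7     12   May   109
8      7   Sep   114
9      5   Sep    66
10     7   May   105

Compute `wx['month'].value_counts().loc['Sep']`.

value_counts of month:
month
Sep    6
May    5
Name: count, dtype: int64

6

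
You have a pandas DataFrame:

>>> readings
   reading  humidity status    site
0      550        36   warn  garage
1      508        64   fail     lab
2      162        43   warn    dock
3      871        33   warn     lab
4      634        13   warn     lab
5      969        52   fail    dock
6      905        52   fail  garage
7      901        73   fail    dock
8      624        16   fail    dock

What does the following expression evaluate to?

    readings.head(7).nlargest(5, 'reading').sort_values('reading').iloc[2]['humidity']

33

take first 7 rows:
   reading  humidity status    site
0      550        36   warn  garage
1      508        64   fail     lab
2      162        43   warn    dock
3      871        33   warn     lab
4      634        13   warn     lab
5      969        52   fail    dock
6      905        52   fail  garage
take 5 rows with largest reading:
   reading  humidity status    site
5      969        52   fail    dock
6      905        52   fail  garage
3      871        33   warn     lab
4      634        13   warn     lab
0      550        36   warn  garage
sort by reading:
   reading  humidity status    site
0      550        36   warn  garage
4      634        13   warn     lab
3      871        33   warn     lab
6      905        52   fail  garage
5      969        52   fail    dock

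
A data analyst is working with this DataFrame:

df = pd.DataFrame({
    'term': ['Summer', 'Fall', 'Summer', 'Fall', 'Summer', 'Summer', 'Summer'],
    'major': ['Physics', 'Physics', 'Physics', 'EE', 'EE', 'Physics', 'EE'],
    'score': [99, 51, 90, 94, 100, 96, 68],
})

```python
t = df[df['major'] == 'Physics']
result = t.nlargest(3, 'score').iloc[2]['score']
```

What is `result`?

filter rows where major == 'Physics':
     term    major  score
0  Summer  Physics     99
1    Fall  Physics     51
2  Summer  Physics     90
5  Summer  Physics     96
take 3 rows with largest score:
     term    major  score
0  Summer  Physics     99
5  Summer  Physics     96
2  Summer  Physics     90
Taking the value at position 2, column 'score' gives 90.

90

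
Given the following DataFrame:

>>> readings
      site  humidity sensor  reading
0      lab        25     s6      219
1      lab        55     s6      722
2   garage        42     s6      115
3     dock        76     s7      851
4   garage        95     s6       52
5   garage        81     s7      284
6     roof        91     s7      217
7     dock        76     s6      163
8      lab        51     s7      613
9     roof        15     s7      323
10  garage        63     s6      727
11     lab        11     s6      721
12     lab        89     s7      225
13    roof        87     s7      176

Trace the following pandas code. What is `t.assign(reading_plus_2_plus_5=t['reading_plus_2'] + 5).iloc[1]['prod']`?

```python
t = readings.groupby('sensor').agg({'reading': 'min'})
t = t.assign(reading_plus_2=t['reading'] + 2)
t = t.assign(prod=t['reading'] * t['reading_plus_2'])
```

31328

group by sensor, min of reading:
        reading
sensor         
s6           52
s7          176
add column reading_plus_2 = t['reading'] + 2:
        reading  reading_plus_2
sensor                         
s6           52              54
s7          176             178
add column prod = t['reading'] * t['reading_plus_2']:
        reading  reading_plus_2   prod
sensor                                
s6           52              54   2808
s7          176             178  31328
add column reading_plus_2_plus_5 = t['reading_plus_2'] + 5:
        reading  reading_plus_2   prod  reading_plus_2_plus_5
sensor                                                       
s6           52              54   2808                     59
s7          176             178  31328                    183
Finally, value at position 1, column 'prod' = 31328.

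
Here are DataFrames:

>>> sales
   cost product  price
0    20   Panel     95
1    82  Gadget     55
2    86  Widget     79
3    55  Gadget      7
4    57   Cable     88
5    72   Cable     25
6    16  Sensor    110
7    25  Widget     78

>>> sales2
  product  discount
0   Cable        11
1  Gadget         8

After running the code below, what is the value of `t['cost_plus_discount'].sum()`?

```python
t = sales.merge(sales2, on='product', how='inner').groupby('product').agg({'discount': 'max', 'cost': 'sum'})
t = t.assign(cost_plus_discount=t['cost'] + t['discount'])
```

285

merge on 'product' (how='inner') → 4 rows:
   cost product  price  discount
0    82  Gadget     55         8
1    55  Gadget      7         8
2    57   Cable     88        11
3    72   Cable     25        11
group by product: max(discount), sum(cost):
         discount  cost
product                
Cable          11   129
Gadget          8   137
add column cost_plus_discount = t['cost'] + t['discount']:
         discount  cost  cost_plus_discount
product                                    
Cable          11   129                 140
Gadget          8   137                 145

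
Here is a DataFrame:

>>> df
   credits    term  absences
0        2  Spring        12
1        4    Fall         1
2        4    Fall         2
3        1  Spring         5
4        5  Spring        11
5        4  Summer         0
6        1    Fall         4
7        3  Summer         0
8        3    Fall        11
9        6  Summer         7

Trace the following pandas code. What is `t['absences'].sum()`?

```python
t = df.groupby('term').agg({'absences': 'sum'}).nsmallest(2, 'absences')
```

group by term, sum of absences:
        absences
term            
Fall          18
Spring        28
Summer         7
take 2 rows with smallest absences:
        absences
term            
Summer         7
Fall          18

25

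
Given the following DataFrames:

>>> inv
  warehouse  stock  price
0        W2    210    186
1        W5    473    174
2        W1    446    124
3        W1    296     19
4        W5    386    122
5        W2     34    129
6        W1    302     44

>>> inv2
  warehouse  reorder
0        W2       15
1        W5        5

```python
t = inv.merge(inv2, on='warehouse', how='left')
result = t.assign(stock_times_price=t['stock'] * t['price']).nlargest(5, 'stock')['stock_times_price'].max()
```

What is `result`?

82302

merge on 'warehouse' (how='left') → 7 rows:
  warehouse  stock  price  reorder
0        W2    210    186     15.0
1        W5    473    174      5.0
2        W1    446    124      NaN
3        W1    296     19      NaN
4        W5    386    122      5.0
5        W2     34    129     15.0
6        W1    302     44      NaN
add column stock_times_price = t['stock'] * t['price']:
  warehouse  stock  price  reorder  stock_times_price
0        W2    210    186     15.0              39060
1        W5    473    174      5.0              82302
2        W1    446    124      NaN              55304
3        W1    296     19      NaN               5624
4        W5    386    122      5.0              47092
5        W2     34    129     15.0               4386
6        W1    302     44      NaN              13288
take 5 rows with largest stock:
  warehouse  stock  price  reorder  stock_times_price
1        W5    473    174      5.0              82302
2        W1    446    124      NaN              55304
4        W5    386    122      5.0              47092
6        W1    302     44      NaN              13288
3        W1    296     19      NaN               5624
Hence 82302.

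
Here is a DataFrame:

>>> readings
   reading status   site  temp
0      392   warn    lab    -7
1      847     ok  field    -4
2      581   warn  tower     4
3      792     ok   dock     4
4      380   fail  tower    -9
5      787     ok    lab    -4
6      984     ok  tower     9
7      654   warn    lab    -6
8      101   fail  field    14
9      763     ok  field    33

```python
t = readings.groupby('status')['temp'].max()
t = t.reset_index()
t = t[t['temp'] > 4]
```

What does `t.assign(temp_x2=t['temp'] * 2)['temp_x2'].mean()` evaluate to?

47.0

group by status, max of temp:
status
fail    14
ok      33
warn     4
Name: temp, dtype: int64
reset_index():
  status  temp
0   fail    14
1     ok    33
2   warn     4
filter rows where temp > 4:
  status  temp
0   fail    14
1     ok    33
add column temp_x2 = t['temp'] * 2:
  status  temp  temp_x2
0   fail    14       28
1     ok    33       66
Reading off the mean of column 'temp_x2', we get 47.0.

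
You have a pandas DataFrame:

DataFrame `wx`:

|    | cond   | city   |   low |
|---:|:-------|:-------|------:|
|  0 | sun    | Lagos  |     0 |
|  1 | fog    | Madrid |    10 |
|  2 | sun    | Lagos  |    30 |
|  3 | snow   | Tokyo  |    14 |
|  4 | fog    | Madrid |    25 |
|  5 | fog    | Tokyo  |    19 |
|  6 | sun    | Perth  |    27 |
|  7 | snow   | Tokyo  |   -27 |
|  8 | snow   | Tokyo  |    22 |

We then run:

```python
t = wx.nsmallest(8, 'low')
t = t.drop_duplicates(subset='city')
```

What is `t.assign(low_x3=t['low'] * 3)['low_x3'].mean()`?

take 8 rows with smallest low:
   cond    city  low
7  snow   Tokyo  -27
0   sun   Lagos    0
1   fog  Madrid   10
3  snow   Tokyo   14
5   fog   Tokyo   19
8  snow   Tokyo   22
4   fog  Madrid   25
6   sun   Perth   27
drop duplicate city (keep=first):
   cond    city  low
7  snow   Tokyo  -27
0   sun   Lagos    0
1   fog  Madrid   10
6   sun   Perth   27
add column low_x3 = t['low'] * 3:
   cond    city  low  low_x3
7  snow   Tokyo  -27     -81
0   sun   Lagos    0       0
1   fog  Madrid   10      30
6   sun   Perth   27      81

7.5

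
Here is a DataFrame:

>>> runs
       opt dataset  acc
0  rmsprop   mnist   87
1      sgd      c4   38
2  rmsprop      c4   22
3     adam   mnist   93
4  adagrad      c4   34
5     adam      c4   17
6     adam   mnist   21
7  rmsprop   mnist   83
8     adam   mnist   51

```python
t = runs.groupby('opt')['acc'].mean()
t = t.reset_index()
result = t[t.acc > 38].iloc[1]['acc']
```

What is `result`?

group by opt, mean of acc:
opt
adagrad    34.0
adam       45.5
rmsprop    64.0
sgd        38.0
Name: acc, dtype: float64
reset_index():
       opt   acc
0  adagrad  34.0
1     adam  45.5
2  rmsprop  64.0
3      sgd  38.0
filter rows where acc > 38:
       opt   acc
1     adam  45.5
2  rmsprop  64.0
value at position 1, column 'acc' → 64.0

64.0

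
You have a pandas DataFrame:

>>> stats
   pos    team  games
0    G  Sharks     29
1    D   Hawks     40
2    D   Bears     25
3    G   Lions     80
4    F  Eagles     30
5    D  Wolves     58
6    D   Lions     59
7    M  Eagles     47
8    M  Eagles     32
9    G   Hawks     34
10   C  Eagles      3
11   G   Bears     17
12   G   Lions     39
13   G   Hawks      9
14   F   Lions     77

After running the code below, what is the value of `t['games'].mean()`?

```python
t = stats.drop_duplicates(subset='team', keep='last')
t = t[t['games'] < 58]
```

drop duplicate team (keep=last):
   pos    team  games
0    G  Sharks     29
5    D  Wolves     58
10   C  Eagles      3
11   G   Bears     17
13   G   Hawks      9
14   F   Lions     77
filter rows where games < 58:
   pos    team  games
0    G  Sharks     29
10   C  Eagles      3
11   G   Bears     17
13   G   Hawks      9

14.5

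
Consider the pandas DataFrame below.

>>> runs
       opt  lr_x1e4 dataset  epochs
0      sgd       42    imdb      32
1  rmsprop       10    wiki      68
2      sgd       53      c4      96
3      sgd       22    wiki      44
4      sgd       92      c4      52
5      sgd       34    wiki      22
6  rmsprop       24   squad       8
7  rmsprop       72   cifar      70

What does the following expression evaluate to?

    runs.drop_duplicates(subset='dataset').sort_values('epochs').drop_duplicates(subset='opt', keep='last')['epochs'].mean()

drop duplicate dataset (keep=first):
       opt  lr_x1e4 dataset  epochs
0      sgd       42    imdb      32
1  rmsprop       10    wiki      68
2      sgd       53      c4      96
6  rmsprop       24   squad       8
7  rmsprop       72   cifar      70
sort by epochs:
       opt  lr_x1e4 dataset  epochs
6  rmsprop       24   squad       8
0      sgd       42    imdb      32
1  rmsprop       10    wiki      68
7  rmsprop       72   cifar      70
2      sgd       53      c4      96
drop duplicate opt (keep=last):
       opt  lr_x1e4 dataset  epochs
7  rmsprop       72   cifar      70
2      sgd       53      c4      96
Reading off the mean of column 'epochs', we get 83.0.

83.0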